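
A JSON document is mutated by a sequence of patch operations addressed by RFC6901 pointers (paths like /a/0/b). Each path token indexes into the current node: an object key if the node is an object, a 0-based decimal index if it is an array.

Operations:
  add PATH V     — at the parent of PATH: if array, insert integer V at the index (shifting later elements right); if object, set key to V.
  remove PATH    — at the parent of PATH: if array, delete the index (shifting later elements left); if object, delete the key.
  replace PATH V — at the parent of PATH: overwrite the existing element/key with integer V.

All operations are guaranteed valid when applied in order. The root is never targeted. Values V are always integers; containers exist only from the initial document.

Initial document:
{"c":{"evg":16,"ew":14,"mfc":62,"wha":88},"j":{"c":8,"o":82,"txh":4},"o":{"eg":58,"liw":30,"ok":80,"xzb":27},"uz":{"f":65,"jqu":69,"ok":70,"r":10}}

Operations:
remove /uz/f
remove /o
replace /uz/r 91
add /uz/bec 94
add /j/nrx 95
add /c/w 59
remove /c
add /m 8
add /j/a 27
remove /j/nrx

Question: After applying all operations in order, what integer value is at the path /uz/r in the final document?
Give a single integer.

Answer: 91

Derivation:
After op 1 (remove /uz/f): {"c":{"evg":16,"ew":14,"mfc":62,"wha":88},"j":{"c":8,"o":82,"txh":4},"o":{"eg":58,"liw":30,"ok":80,"xzb":27},"uz":{"jqu":69,"ok":70,"r":10}}
After op 2 (remove /o): {"c":{"evg":16,"ew":14,"mfc":62,"wha":88},"j":{"c":8,"o":82,"txh":4},"uz":{"jqu":69,"ok":70,"r":10}}
After op 3 (replace /uz/r 91): {"c":{"evg":16,"ew":14,"mfc":62,"wha":88},"j":{"c":8,"o":82,"txh":4},"uz":{"jqu":69,"ok":70,"r":91}}
After op 4 (add /uz/bec 94): {"c":{"evg":16,"ew":14,"mfc":62,"wha":88},"j":{"c":8,"o":82,"txh":4},"uz":{"bec":94,"jqu":69,"ok":70,"r":91}}
After op 5 (add /j/nrx 95): {"c":{"evg":16,"ew":14,"mfc":62,"wha":88},"j":{"c":8,"nrx":95,"o":82,"txh":4},"uz":{"bec":94,"jqu":69,"ok":70,"r":91}}
After op 6 (add /c/w 59): {"c":{"evg":16,"ew":14,"mfc":62,"w":59,"wha":88},"j":{"c":8,"nrx":95,"o":82,"txh":4},"uz":{"bec":94,"jqu":69,"ok":70,"r":91}}
After op 7 (remove /c): {"j":{"c":8,"nrx":95,"o":82,"txh":4},"uz":{"bec":94,"jqu":69,"ok":70,"r":91}}
After op 8 (add /m 8): {"j":{"c":8,"nrx":95,"o":82,"txh":4},"m":8,"uz":{"bec":94,"jqu":69,"ok":70,"r":91}}
After op 9 (add /j/a 27): {"j":{"a":27,"c":8,"nrx":95,"o":82,"txh":4},"m":8,"uz":{"bec":94,"jqu":69,"ok":70,"r":91}}
After op 10 (remove /j/nrx): {"j":{"a":27,"c":8,"o":82,"txh":4},"m":8,"uz":{"bec":94,"jqu":69,"ok":70,"r":91}}
Value at /uz/r: 91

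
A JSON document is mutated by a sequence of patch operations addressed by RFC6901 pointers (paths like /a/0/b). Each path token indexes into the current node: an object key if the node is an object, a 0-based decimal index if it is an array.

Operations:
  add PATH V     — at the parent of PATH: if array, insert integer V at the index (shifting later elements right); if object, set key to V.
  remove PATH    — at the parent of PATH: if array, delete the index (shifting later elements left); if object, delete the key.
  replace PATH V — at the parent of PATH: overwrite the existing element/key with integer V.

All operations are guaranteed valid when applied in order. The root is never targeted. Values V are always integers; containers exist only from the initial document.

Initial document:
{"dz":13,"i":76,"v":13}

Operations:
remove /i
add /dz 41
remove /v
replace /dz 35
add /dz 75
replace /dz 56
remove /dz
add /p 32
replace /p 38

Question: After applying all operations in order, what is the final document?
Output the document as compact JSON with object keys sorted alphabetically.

After op 1 (remove /i): {"dz":13,"v":13}
After op 2 (add /dz 41): {"dz":41,"v":13}
After op 3 (remove /v): {"dz":41}
After op 4 (replace /dz 35): {"dz":35}
After op 5 (add /dz 75): {"dz":75}
After op 6 (replace /dz 56): {"dz":56}
After op 7 (remove /dz): {}
After op 8 (add /p 32): {"p":32}
After op 9 (replace /p 38): {"p":38}

Answer: {"p":38}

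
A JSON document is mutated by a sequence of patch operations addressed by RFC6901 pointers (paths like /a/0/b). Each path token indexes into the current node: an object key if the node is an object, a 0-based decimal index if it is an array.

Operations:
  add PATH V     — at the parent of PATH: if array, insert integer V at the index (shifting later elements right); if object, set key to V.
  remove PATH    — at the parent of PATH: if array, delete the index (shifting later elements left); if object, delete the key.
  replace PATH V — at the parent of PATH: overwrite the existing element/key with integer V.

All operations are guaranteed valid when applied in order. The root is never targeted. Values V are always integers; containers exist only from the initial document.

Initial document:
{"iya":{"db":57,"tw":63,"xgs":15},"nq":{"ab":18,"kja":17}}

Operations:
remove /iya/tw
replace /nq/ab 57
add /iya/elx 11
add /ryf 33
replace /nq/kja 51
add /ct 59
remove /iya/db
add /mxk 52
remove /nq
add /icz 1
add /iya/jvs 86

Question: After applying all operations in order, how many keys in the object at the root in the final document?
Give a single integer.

Answer: 5

Derivation:
After op 1 (remove /iya/tw): {"iya":{"db":57,"xgs":15},"nq":{"ab":18,"kja":17}}
After op 2 (replace /nq/ab 57): {"iya":{"db":57,"xgs":15},"nq":{"ab":57,"kja":17}}
After op 3 (add /iya/elx 11): {"iya":{"db":57,"elx":11,"xgs":15},"nq":{"ab":57,"kja":17}}
After op 4 (add /ryf 33): {"iya":{"db":57,"elx":11,"xgs":15},"nq":{"ab":57,"kja":17},"ryf":33}
After op 5 (replace /nq/kja 51): {"iya":{"db":57,"elx":11,"xgs":15},"nq":{"ab":57,"kja":51},"ryf":33}
After op 6 (add /ct 59): {"ct":59,"iya":{"db":57,"elx":11,"xgs":15},"nq":{"ab":57,"kja":51},"ryf":33}
After op 7 (remove /iya/db): {"ct":59,"iya":{"elx":11,"xgs":15},"nq":{"ab":57,"kja":51},"ryf":33}
After op 8 (add /mxk 52): {"ct":59,"iya":{"elx":11,"xgs":15},"mxk":52,"nq":{"ab":57,"kja":51},"ryf":33}
After op 9 (remove /nq): {"ct":59,"iya":{"elx":11,"xgs":15},"mxk":52,"ryf":33}
After op 10 (add /icz 1): {"ct":59,"icz":1,"iya":{"elx":11,"xgs":15},"mxk":52,"ryf":33}
After op 11 (add /iya/jvs 86): {"ct":59,"icz":1,"iya":{"elx":11,"jvs":86,"xgs":15},"mxk":52,"ryf":33}
Size at the root: 5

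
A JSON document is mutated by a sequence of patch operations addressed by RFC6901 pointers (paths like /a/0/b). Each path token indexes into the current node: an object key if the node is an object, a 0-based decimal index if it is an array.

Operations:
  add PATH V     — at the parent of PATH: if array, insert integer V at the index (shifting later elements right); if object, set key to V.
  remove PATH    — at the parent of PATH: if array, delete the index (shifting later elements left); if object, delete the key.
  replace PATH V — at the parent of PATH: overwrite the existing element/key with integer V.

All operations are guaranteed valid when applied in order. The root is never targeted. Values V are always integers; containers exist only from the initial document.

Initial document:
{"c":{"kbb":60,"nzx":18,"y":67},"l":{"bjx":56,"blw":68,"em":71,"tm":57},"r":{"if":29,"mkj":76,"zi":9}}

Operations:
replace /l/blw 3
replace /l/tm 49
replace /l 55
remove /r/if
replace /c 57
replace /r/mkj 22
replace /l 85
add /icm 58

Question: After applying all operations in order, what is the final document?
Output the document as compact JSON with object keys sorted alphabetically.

Answer: {"c":57,"icm":58,"l":85,"r":{"mkj":22,"zi":9}}

Derivation:
After op 1 (replace /l/blw 3): {"c":{"kbb":60,"nzx":18,"y":67},"l":{"bjx":56,"blw":3,"em":71,"tm":57},"r":{"if":29,"mkj":76,"zi":9}}
After op 2 (replace /l/tm 49): {"c":{"kbb":60,"nzx":18,"y":67},"l":{"bjx":56,"blw":3,"em":71,"tm":49},"r":{"if":29,"mkj":76,"zi":9}}
After op 3 (replace /l 55): {"c":{"kbb":60,"nzx":18,"y":67},"l":55,"r":{"if":29,"mkj":76,"zi":9}}
After op 4 (remove /r/if): {"c":{"kbb":60,"nzx":18,"y":67},"l":55,"r":{"mkj":76,"zi":9}}
After op 5 (replace /c 57): {"c":57,"l":55,"r":{"mkj":76,"zi":9}}
After op 6 (replace /r/mkj 22): {"c":57,"l":55,"r":{"mkj":22,"zi":9}}
After op 7 (replace /l 85): {"c":57,"l":85,"r":{"mkj":22,"zi":9}}
After op 8 (add /icm 58): {"c":57,"icm":58,"l":85,"r":{"mkj":22,"zi":9}}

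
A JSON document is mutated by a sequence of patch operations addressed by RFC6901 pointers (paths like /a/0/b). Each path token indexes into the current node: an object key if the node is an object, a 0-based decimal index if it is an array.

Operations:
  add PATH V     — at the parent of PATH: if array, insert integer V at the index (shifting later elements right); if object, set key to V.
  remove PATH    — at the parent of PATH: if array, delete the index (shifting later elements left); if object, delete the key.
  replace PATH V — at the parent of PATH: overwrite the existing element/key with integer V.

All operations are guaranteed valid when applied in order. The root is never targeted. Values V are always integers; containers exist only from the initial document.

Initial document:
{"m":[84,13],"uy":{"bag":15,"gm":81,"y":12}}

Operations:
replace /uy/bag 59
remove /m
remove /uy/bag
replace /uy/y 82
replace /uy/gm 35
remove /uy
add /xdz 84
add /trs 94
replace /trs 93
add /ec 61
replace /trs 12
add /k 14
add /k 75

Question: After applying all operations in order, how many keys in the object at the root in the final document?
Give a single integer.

Answer: 4

Derivation:
After op 1 (replace /uy/bag 59): {"m":[84,13],"uy":{"bag":59,"gm":81,"y":12}}
After op 2 (remove /m): {"uy":{"bag":59,"gm":81,"y":12}}
After op 3 (remove /uy/bag): {"uy":{"gm":81,"y":12}}
After op 4 (replace /uy/y 82): {"uy":{"gm":81,"y":82}}
After op 5 (replace /uy/gm 35): {"uy":{"gm":35,"y":82}}
After op 6 (remove /uy): {}
After op 7 (add /xdz 84): {"xdz":84}
After op 8 (add /trs 94): {"trs":94,"xdz":84}
After op 9 (replace /trs 93): {"trs":93,"xdz":84}
After op 10 (add /ec 61): {"ec":61,"trs":93,"xdz":84}
After op 11 (replace /trs 12): {"ec":61,"trs":12,"xdz":84}
After op 12 (add /k 14): {"ec":61,"k":14,"trs":12,"xdz":84}
After op 13 (add /k 75): {"ec":61,"k":75,"trs":12,"xdz":84}
Size at the root: 4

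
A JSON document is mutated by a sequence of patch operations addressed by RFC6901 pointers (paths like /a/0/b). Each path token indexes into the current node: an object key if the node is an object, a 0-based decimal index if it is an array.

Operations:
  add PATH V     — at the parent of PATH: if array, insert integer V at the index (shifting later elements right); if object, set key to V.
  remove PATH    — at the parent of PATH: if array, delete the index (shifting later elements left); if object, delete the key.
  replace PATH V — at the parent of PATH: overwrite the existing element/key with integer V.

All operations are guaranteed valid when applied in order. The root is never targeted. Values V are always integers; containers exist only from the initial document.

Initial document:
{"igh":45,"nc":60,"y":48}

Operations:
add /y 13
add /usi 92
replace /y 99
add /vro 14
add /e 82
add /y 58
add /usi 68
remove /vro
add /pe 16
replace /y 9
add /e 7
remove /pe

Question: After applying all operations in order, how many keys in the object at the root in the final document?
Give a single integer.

After op 1 (add /y 13): {"igh":45,"nc":60,"y":13}
After op 2 (add /usi 92): {"igh":45,"nc":60,"usi":92,"y":13}
After op 3 (replace /y 99): {"igh":45,"nc":60,"usi":92,"y":99}
After op 4 (add /vro 14): {"igh":45,"nc":60,"usi":92,"vro":14,"y":99}
After op 5 (add /e 82): {"e":82,"igh":45,"nc":60,"usi":92,"vro":14,"y":99}
After op 6 (add /y 58): {"e":82,"igh":45,"nc":60,"usi":92,"vro":14,"y":58}
After op 7 (add /usi 68): {"e":82,"igh":45,"nc":60,"usi":68,"vro":14,"y":58}
After op 8 (remove /vro): {"e":82,"igh":45,"nc":60,"usi":68,"y":58}
After op 9 (add /pe 16): {"e":82,"igh":45,"nc":60,"pe":16,"usi":68,"y":58}
After op 10 (replace /y 9): {"e":82,"igh":45,"nc":60,"pe":16,"usi":68,"y":9}
After op 11 (add /e 7): {"e":7,"igh":45,"nc":60,"pe":16,"usi":68,"y":9}
After op 12 (remove /pe): {"e":7,"igh":45,"nc":60,"usi":68,"y":9}
Size at the root: 5

Answer: 5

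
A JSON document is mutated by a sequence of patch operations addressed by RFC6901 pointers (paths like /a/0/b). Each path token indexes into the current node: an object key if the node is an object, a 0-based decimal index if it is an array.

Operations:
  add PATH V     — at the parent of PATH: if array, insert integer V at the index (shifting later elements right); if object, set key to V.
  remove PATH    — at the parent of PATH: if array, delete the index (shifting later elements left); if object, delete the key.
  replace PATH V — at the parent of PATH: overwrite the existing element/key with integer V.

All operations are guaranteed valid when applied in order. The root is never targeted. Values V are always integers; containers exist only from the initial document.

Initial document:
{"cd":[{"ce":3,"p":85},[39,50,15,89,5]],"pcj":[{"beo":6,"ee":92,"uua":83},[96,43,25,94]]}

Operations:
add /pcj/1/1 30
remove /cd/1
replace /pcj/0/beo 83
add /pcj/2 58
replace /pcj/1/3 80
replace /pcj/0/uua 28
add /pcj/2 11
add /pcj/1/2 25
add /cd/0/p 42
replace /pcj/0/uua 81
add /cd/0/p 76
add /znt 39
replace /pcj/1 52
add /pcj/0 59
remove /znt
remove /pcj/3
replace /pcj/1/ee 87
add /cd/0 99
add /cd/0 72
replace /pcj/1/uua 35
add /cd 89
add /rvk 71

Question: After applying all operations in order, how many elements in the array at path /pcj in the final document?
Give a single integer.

After op 1 (add /pcj/1/1 30): {"cd":[{"ce":3,"p":85},[39,50,15,89,5]],"pcj":[{"beo":6,"ee":92,"uua":83},[96,30,43,25,94]]}
After op 2 (remove /cd/1): {"cd":[{"ce":3,"p":85}],"pcj":[{"beo":6,"ee":92,"uua":83},[96,30,43,25,94]]}
After op 3 (replace /pcj/0/beo 83): {"cd":[{"ce":3,"p":85}],"pcj":[{"beo":83,"ee":92,"uua":83},[96,30,43,25,94]]}
After op 4 (add /pcj/2 58): {"cd":[{"ce":3,"p":85}],"pcj":[{"beo":83,"ee":92,"uua":83},[96,30,43,25,94],58]}
After op 5 (replace /pcj/1/3 80): {"cd":[{"ce":3,"p":85}],"pcj":[{"beo":83,"ee":92,"uua":83},[96,30,43,80,94],58]}
After op 6 (replace /pcj/0/uua 28): {"cd":[{"ce":3,"p":85}],"pcj":[{"beo":83,"ee":92,"uua":28},[96,30,43,80,94],58]}
After op 7 (add /pcj/2 11): {"cd":[{"ce":3,"p":85}],"pcj":[{"beo":83,"ee":92,"uua":28},[96,30,43,80,94],11,58]}
After op 8 (add /pcj/1/2 25): {"cd":[{"ce":3,"p":85}],"pcj":[{"beo":83,"ee":92,"uua":28},[96,30,25,43,80,94],11,58]}
After op 9 (add /cd/0/p 42): {"cd":[{"ce":3,"p":42}],"pcj":[{"beo":83,"ee":92,"uua":28},[96,30,25,43,80,94],11,58]}
After op 10 (replace /pcj/0/uua 81): {"cd":[{"ce":3,"p":42}],"pcj":[{"beo":83,"ee":92,"uua":81},[96,30,25,43,80,94],11,58]}
After op 11 (add /cd/0/p 76): {"cd":[{"ce":3,"p":76}],"pcj":[{"beo":83,"ee":92,"uua":81},[96,30,25,43,80,94],11,58]}
After op 12 (add /znt 39): {"cd":[{"ce":3,"p":76}],"pcj":[{"beo":83,"ee":92,"uua":81},[96,30,25,43,80,94],11,58],"znt":39}
After op 13 (replace /pcj/1 52): {"cd":[{"ce":3,"p":76}],"pcj":[{"beo":83,"ee":92,"uua":81},52,11,58],"znt":39}
After op 14 (add /pcj/0 59): {"cd":[{"ce":3,"p":76}],"pcj":[59,{"beo":83,"ee":92,"uua":81},52,11,58],"znt":39}
After op 15 (remove /znt): {"cd":[{"ce":3,"p":76}],"pcj":[59,{"beo":83,"ee":92,"uua":81},52,11,58]}
After op 16 (remove /pcj/3): {"cd":[{"ce":3,"p":76}],"pcj":[59,{"beo":83,"ee":92,"uua":81},52,58]}
After op 17 (replace /pcj/1/ee 87): {"cd":[{"ce":3,"p":76}],"pcj":[59,{"beo":83,"ee":87,"uua":81},52,58]}
After op 18 (add /cd/0 99): {"cd":[99,{"ce":3,"p":76}],"pcj":[59,{"beo":83,"ee":87,"uua":81},52,58]}
After op 19 (add /cd/0 72): {"cd":[72,99,{"ce":3,"p":76}],"pcj":[59,{"beo":83,"ee":87,"uua":81},52,58]}
After op 20 (replace /pcj/1/uua 35): {"cd":[72,99,{"ce":3,"p":76}],"pcj":[59,{"beo":83,"ee":87,"uua":35},52,58]}
After op 21 (add /cd 89): {"cd":89,"pcj":[59,{"beo":83,"ee":87,"uua":35},52,58]}
After op 22 (add /rvk 71): {"cd":89,"pcj":[59,{"beo":83,"ee":87,"uua":35},52,58],"rvk":71}
Size at path /pcj: 4

Answer: 4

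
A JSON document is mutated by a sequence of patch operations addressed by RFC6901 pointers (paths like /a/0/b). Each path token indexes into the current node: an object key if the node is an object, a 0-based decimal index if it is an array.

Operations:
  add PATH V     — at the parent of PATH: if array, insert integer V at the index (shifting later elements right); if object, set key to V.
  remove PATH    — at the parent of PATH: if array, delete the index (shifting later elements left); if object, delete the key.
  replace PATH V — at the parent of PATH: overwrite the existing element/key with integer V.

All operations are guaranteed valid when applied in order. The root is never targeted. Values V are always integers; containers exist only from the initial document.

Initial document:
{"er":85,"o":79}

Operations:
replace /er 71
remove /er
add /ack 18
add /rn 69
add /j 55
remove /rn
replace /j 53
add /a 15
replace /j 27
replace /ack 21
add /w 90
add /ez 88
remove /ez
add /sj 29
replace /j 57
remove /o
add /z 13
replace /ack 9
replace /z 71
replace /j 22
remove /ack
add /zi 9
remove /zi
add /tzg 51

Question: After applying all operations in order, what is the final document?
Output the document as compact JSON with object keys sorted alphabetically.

After op 1 (replace /er 71): {"er":71,"o":79}
After op 2 (remove /er): {"o":79}
After op 3 (add /ack 18): {"ack":18,"o":79}
After op 4 (add /rn 69): {"ack":18,"o":79,"rn":69}
After op 5 (add /j 55): {"ack":18,"j":55,"o":79,"rn":69}
After op 6 (remove /rn): {"ack":18,"j":55,"o":79}
After op 7 (replace /j 53): {"ack":18,"j":53,"o":79}
After op 8 (add /a 15): {"a":15,"ack":18,"j":53,"o":79}
After op 9 (replace /j 27): {"a":15,"ack":18,"j":27,"o":79}
After op 10 (replace /ack 21): {"a":15,"ack":21,"j":27,"o":79}
After op 11 (add /w 90): {"a":15,"ack":21,"j":27,"o":79,"w":90}
After op 12 (add /ez 88): {"a":15,"ack":21,"ez":88,"j":27,"o":79,"w":90}
After op 13 (remove /ez): {"a":15,"ack":21,"j":27,"o":79,"w":90}
After op 14 (add /sj 29): {"a":15,"ack":21,"j":27,"o":79,"sj":29,"w":90}
After op 15 (replace /j 57): {"a":15,"ack":21,"j":57,"o":79,"sj":29,"w":90}
After op 16 (remove /o): {"a":15,"ack":21,"j":57,"sj":29,"w":90}
After op 17 (add /z 13): {"a":15,"ack":21,"j":57,"sj":29,"w":90,"z":13}
After op 18 (replace /ack 9): {"a":15,"ack":9,"j":57,"sj":29,"w":90,"z":13}
After op 19 (replace /z 71): {"a":15,"ack":9,"j":57,"sj":29,"w":90,"z":71}
After op 20 (replace /j 22): {"a":15,"ack":9,"j":22,"sj":29,"w":90,"z":71}
After op 21 (remove /ack): {"a":15,"j":22,"sj":29,"w":90,"z":71}
After op 22 (add /zi 9): {"a":15,"j":22,"sj":29,"w":90,"z":71,"zi":9}
After op 23 (remove /zi): {"a":15,"j":22,"sj":29,"w":90,"z":71}
After op 24 (add /tzg 51): {"a":15,"j":22,"sj":29,"tzg":51,"w":90,"z":71}

Answer: {"a":15,"j":22,"sj":29,"tzg":51,"w":90,"z":71}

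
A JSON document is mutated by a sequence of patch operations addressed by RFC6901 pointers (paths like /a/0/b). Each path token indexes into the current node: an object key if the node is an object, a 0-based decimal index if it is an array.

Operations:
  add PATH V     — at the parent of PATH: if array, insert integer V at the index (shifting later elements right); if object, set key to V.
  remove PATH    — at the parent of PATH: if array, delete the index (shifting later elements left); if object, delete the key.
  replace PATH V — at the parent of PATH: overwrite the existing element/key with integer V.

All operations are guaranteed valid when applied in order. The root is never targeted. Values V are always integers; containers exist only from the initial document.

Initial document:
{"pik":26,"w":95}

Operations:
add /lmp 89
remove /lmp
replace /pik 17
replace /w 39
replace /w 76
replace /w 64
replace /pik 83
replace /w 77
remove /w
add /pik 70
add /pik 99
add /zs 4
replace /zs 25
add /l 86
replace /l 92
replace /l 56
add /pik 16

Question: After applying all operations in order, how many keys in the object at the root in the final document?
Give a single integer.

Answer: 3

Derivation:
After op 1 (add /lmp 89): {"lmp":89,"pik":26,"w":95}
After op 2 (remove /lmp): {"pik":26,"w":95}
After op 3 (replace /pik 17): {"pik":17,"w":95}
After op 4 (replace /w 39): {"pik":17,"w":39}
After op 5 (replace /w 76): {"pik":17,"w":76}
After op 6 (replace /w 64): {"pik":17,"w":64}
After op 7 (replace /pik 83): {"pik":83,"w":64}
After op 8 (replace /w 77): {"pik":83,"w":77}
After op 9 (remove /w): {"pik":83}
After op 10 (add /pik 70): {"pik":70}
After op 11 (add /pik 99): {"pik":99}
After op 12 (add /zs 4): {"pik":99,"zs":4}
After op 13 (replace /zs 25): {"pik":99,"zs":25}
After op 14 (add /l 86): {"l":86,"pik":99,"zs":25}
After op 15 (replace /l 92): {"l":92,"pik":99,"zs":25}
After op 16 (replace /l 56): {"l":56,"pik":99,"zs":25}
After op 17 (add /pik 16): {"l":56,"pik":16,"zs":25}
Size at the root: 3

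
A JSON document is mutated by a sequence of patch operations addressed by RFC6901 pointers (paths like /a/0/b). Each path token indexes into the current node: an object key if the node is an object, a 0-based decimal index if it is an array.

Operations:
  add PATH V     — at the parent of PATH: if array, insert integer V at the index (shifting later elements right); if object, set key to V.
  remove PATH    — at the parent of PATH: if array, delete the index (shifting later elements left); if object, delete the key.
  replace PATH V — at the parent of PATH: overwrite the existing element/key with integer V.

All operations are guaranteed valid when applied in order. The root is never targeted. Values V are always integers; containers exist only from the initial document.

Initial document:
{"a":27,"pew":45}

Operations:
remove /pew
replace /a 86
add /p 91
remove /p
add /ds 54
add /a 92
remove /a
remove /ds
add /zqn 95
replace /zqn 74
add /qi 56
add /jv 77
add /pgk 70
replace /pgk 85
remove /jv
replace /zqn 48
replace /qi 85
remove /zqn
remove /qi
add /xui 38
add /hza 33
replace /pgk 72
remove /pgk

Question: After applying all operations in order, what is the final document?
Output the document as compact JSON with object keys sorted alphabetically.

Answer: {"hza":33,"xui":38}

Derivation:
After op 1 (remove /pew): {"a":27}
After op 2 (replace /a 86): {"a":86}
After op 3 (add /p 91): {"a":86,"p":91}
After op 4 (remove /p): {"a":86}
After op 5 (add /ds 54): {"a":86,"ds":54}
After op 6 (add /a 92): {"a":92,"ds":54}
After op 7 (remove /a): {"ds":54}
After op 8 (remove /ds): {}
After op 9 (add /zqn 95): {"zqn":95}
After op 10 (replace /zqn 74): {"zqn":74}
After op 11 (add /qi 56): {"qi":56,"zqn":74}
After op 12 (add /jv 77): {"jv":77,"qi":56,"zqn":74}
After op 13 (add /pgk 70): {"jv":77,"pgk":70,"qi":56,"zqn":74}
After op 14 (replace /pgk 85): {"jv":77,"pgk":85,"qi":56,"zqn":74}
After op 15 (remove /jv): {"pgk":85,"qi":56,"zqn":74}
After op 16 (replace /zqn 48): {"pgk":85,"qi":56,"zqn":48}
After op 17 (replace /qi 85): {"pgk":85,"qi":85,"zqn":48}
After op 18 (remove /zqn): {"pgk":85,"qi":85}
After op 19 (remove /qi): {"pgk":85}
After op 20 (add /xui 38): {"pgk":85,"xui":38}
After op 21 (add /hza 33): {"hza":33,"pgk":85,"xui":38}
After op 22 (replace /pgk 72): {"hza":33,"pgk":72,"xui":38}
After op 23 (remove /pgk): {"hza":33,"xui":38}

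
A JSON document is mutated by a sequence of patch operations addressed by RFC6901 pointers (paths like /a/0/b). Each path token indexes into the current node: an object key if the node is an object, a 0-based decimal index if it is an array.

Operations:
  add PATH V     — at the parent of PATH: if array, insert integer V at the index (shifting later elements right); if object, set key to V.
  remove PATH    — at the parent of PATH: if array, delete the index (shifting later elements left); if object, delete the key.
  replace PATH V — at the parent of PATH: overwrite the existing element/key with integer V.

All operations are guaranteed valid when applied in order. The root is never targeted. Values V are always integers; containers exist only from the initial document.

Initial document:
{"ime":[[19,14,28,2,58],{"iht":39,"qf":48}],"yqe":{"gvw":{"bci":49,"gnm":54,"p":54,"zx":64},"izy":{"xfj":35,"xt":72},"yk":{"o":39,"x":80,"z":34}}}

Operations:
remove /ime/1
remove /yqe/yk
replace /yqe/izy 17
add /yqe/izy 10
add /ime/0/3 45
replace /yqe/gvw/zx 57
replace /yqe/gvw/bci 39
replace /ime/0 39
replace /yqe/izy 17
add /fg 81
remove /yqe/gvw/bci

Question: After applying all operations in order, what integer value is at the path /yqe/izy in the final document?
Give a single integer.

After op 1 (remove /ime/1): {"ime":[[19,14,28,2,58]],"yqe":{"gvw":{"bci":49,"gnm":54,"p":54,"zx":64},"izy":{"xfj":35,"xt":72},"yk":{"o":39,"x":80,"z":34}}}
After op 2 (remove /yqe/yk): {"ime":[[19,14,28,2,58]],"yqe":{"gvw":{"bci":49,"gnm":54,"p":54,"zx":64},"izy":{"xfj":35,"xt":72}}}
After op 3 (replace /yqe/izy 17): {"ime":[[19,14,28,2,58]],"yqe":{"gvw":{"bci":49,"gnm":54,"p":54,"zx":64},"izy":17}}
After op 4 (add /yqe/izy 10): {"ime":[[19,14,28,2,58]],"yqe":{"gvw":{"bci":49,"gnm":54,"p":54,"zx":64},"izy":10}}
After op 5 (add /ime/0/3 45): {"ime":[[19,14,28,45,2,58]],"yqe":{"gvw":{"bci":49,"gnm":54,"p":54,"zx":64},"izy":10}}
After op 6 (replace /yqe/gvw/zx 57): {"ime":[[19,14,28,45,2,58]],"yqe":{"gvw":{"bci":49,"gnm":54,"p":54,"zx":57},"izy":10}}
After op 7 (replace /yqe/gvw/bci 39): {"ime":[[19,14,28,45,2,58]],"yqe":{"gvw":{"bci":39,"gnm":54,"p":54,"zx":57},"izy":10}}
After op 8 (replace /ime/0 39): {"ime":[39],"yqe":{"gvw":{"bci":39,"gnm":54,"p":54,"zx":57},"izy":10}}
After op 9 (replace /yqe/izy 17): {"ime":[39],"yqe":{"gvw":{"bci":39,"gnm":54,"p":54,"zx":57},"izy":17}}
After op 10 (add /fg 81): {"fg":81,"ime":[39],"yqe":{"gvw":{"bci":39,"gnm":54,"p":54,"zx":57},"izy":17}}
After op 11 (remove /yqe/gvw/bci): {"fg":81,"ime":[39],"yqe":{"gvw":{"gnm":54,"p":54,"zx":57},"izy":17}}
Value at /yqe/izy: 17

Answer: 17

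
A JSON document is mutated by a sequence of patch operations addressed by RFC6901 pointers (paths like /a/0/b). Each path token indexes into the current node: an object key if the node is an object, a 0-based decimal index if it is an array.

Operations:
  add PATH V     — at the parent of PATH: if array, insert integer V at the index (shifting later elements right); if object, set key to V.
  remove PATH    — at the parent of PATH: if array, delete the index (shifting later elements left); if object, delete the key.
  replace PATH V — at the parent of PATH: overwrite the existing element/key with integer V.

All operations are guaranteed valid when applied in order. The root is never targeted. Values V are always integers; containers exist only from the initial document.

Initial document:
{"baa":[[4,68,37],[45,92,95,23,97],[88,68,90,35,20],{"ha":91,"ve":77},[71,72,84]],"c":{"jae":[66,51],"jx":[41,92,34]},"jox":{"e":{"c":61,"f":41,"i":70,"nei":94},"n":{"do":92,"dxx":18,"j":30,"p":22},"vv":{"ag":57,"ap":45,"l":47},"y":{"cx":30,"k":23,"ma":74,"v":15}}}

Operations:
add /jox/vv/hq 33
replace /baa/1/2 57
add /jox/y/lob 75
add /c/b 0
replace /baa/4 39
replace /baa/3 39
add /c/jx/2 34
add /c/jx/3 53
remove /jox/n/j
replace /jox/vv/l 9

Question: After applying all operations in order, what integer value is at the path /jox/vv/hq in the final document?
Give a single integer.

After op 1 (add /jox/vv/hq 33): {"baa":[[4,68,37],[45,92,95,23,97],[88,68,90,35,20],{"ha":91,"ve":77},[71,72,84]],"c":{"jae":[66,51],"jx":[41,92,34]},"jox":{"e":{"c":61,"f":41,"i":70,"nei":94},"n":{"do":92,"dxx":18,"j":30,"p":22},"vv":{"ag":57,"ap":45,"hq":33,"l":47},"y":{"cx":30,"k":23,"ma":74,"v":15}}}
After op 2 (replace /baa/1/2 57): {"baa":[[4,68,37],[45,92,57,23,97],[88,68,90,35,20],{"ha":91,"ve":77},[71,72,84]],"c":{"jae":[66,51],"jx":[41,92,34]},"jox":{"e":{"c":61,"f":41,"i":70,"nei":94},"n":{"do":92,"dxx":18,"j":30,"p":22},"vv":{"ag":57,"ap":45,"hq":33,"l":47},"y":{"cx":30,"k":23,"ma":74,"v":15}}}
After op 3 (add /jox/y/lob 75): {"baa":[[4,68,37],[45,92,57,23,97],[88,68,90,35,20],{"ha":91,"ve":77},[71,72,84]],"c":{"jae":[66,51],"jx":[41,92,34]},"jox":{"e":{"c":61,"f":41,"i":70,"nei":94},"n":{"do":92,"dxx":18,"j":30,"p":22},"vv":{"ag":57,"ap":45,"hq":33,"l":47},"y":{"cx":30,"k":23,"lob":75,"ma":74,"v":15}}}
After op 4 (add /c/b 0): {"baa":[[4,68,37],[45,92,57,23,97],[88,68,90,35,20],{"ha":91,"ve":77},[71,72,84]],"c":{"b":0,"jae":[66,51],"jx":[41,92,34]},"jox":{"e":{"c":61,"f":41,"i":70,"nei":94},"n":{"do":92,"dxx":18,"j":30,"p":22},"vv":{"ag":57,"ap":45,"hq":33,"l":47},"y":{"cx":30,"k":23,"lob":75,"ma":74,"v":15}}}
After op 5 (replace /baa/4 39): {"baa":[[4,68,37],[45,92,57,23,97],[88,68,90,35,20],{"ha":91,"ve":77},39],"c":{"b":0,"jae":[66,51],"jx":[41,92,34]},"jox":{"e":{"c":61,"f":41,"i":70,"nei":94},"n":{"do":92,"dxx":18,"j":30,"p":22},"vv":{"ag":57,"ap":45,"hq":33,"l":47},"y":{"cx":30,"k":23,"lob":75,"ma":74,"v":15}}}
After op 6 (replace /baa/3 39): {"baa":[[4,68,37],[45,92,57,23,97],[88,68,90,35,20],39,39],"c":{"b":0,"jae":[66,51],"jx":[41,92,34]},"jox":{"e":{"c":61,"f":41,"i":70,"nei":94},"n":{"do":92,"dxx":18,"j":30,"p":22},"vv":{"ag":57,"ap":45,"hq":33,"l":47},"y":{"cx":30,"k":23,"lob":75,"ma":74,"v":15}}}
After op 7 (add /c/jx/2 34): {"baa":[[4,68,37],[45,92,57,23,97],[88,68,90,35,20],39,39],"c":{"b":0,"jae":[66,51],"jx":[41,92,34,34]},"jox":{"e":{"c":61,"f":41,"i":70,"nei":94},"n":{"do":92,"dxx":18,"j":30,"p":22},"vv":{"ag":57,"ap":45,"hq":33,"l":47},"y":{"cx":30,"k":23,"lob":75,"ma":74,"v":15}}}
After op 8 (add /c/jx/3 53): {"baa":[[4,68,37],[45,92,57,23,97],[88,68,90,35,20],39,39],"c":{"b":0,"jae":[66,51],"jx":[41,92,34,53,34]},"jox":{"e":{"c":61,"f":41,"i":70,"nei":94},"n":{"do":92,"dxx":18,"j":30,"p":22},"vv":{"ag":57,"ap":45,"hq":33,"l":47},"y":{"cx":30,"k":23,"lob":75,"ma":74,"v":15}}}
After op 9 (remove /jox/n/j): {"baa":[[4,68,37],[45,92,57,23,97],[88,68,90,35,20],39,39],"c":{"b":0,"jae":[66,51],"jx":[41,92,34,53,34]},"jox":{"e":{"c":61,"f":41,"i":70,"nei":94},"n":{"do":92,"dxx":18,"p":22},"vv":{"ag":57,"ap":45,"hq":33,"l":47},"y":{"cx":30,"k":23,"lob":75,"ma":74,"v":15}}}
After op 10 (replace /jox/vv/l 9): {"baa":[[4,68,37],[45,92,57,23,97],[88,68,90,35,20],39,39],"c":{"b":0,"jae":[66,51],"jx":[41,92,34,53,34]},"jox":{"e":{"c":61,"f":41,"i":70,"nei":94},"n":{"do":92,"dxx":18,"p":22},"vv":{"ag":57,"ap":45,"hq":33,"l":9},"y":{"cx":30,"k":23,"lob":75,"ma":74,"v":15}}}
Value at /jox/vv/hq: 33

Answer: 33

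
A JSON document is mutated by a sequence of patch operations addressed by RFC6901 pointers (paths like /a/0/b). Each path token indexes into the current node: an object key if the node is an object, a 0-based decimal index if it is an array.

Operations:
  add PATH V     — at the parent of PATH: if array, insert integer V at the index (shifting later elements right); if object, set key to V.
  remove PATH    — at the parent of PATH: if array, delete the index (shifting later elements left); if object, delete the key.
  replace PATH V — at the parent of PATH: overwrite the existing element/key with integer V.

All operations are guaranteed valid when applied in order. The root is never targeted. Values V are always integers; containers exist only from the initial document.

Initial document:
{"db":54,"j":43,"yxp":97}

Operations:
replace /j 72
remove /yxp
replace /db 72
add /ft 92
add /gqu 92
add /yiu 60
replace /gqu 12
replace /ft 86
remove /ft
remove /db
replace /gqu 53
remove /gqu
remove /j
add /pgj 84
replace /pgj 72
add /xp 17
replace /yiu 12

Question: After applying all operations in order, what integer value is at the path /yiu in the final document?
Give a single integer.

Answer: 12

Derivation:
After op 1 (replace /j 72): {"db":54,"j":72,"yxp":97}
After op 2 (remove /yxp): {"db":54,"j":72}
After op 3 (replace /db 72): {"db":72,"j":72}
After op 4 (add /ft 92): {"db":72,"ft":92,"j":72}
After op 5 (add /gqu 92): {"db":72,"ft":92,"gqu":92,"j":72}
After op 6 (add /yiu 60): {"db":72,"ft":92,"gqu":92,"j":72,"yiu":60}
After op 7 (replace /gqu 12): {"db":72,"ft":92,"gqu":12,"j":72,"yiu":60}
After op 8 (replace /ft 86): {"db":72,"ft":86,"gqu":12,"j":72,"yiu":60}
After op 9 (remove /ft): {"db":72,"gqu":12,"j":72,"yiu":60}
After op 10 (remove /db): {"gqu":12,"j":72,"yiu":60}
After op 11 (replace /gqu 53): {"gqu":53,"j":72,"yiu":60}
After op 12 (remove /gqu): {"j":72,"yiu":60}
After op 13 (remove /j): {"yiu":60}
After op 14 (add /pgj 84): {"pgj":84,"yiu":60}
After op 15 (replace /pgj 72): {"pgj":72,"yiu":60}
After op 16 (add /xp 17): {"pgj":72,"xp":17,"yiu":60}
After op 17 (replace /yiu 12): {"pgj":72,"xp":17,"yiu":12}
Value at /yiu: 12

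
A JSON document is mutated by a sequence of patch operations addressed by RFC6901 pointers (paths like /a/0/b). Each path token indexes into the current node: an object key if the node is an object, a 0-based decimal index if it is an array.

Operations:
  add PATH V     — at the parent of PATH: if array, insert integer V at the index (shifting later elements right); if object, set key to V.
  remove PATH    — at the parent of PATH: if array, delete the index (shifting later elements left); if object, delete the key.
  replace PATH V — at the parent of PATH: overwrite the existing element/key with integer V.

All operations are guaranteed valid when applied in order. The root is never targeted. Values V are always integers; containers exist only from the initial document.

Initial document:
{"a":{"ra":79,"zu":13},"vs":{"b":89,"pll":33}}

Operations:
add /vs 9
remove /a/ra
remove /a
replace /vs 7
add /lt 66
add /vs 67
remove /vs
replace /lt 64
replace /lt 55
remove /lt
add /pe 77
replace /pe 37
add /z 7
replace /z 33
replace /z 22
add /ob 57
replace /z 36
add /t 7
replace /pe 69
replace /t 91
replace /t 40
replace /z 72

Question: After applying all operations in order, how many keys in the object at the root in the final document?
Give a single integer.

After op 1 (add /vs 9): {"a":{"ra":79,"zu":13},"vs":9}
After op 2 (remove /a/ra): {"a":{"zu":13},"vs":9}
After op 3 (remove /a): {"vs":9}
After op 4 (replace /vs 7): {"vs":7}
After op 5 (add /lt 66): {"lt":66,"vs":7}
After op 6 (add /vs 67): {"lt":66,"vs":67}
After op 7 (remove /vs): {"lt":66}
After op 8 (replace /lt 64): {"lt":64}
After op 9 (replace /lt 55): {"lt":55}
After op 10 (remove /lt): {}
After op 11 (add /pe 77): {"pe":77}
After op 12 (replace /pe 37): {"pe":37}
After op 13 (add /z 7): {"pe":37,"z":7}
After op 14 (replace /z 33): {"pe":37,"z":33}
After op 15 (replace /z 22): {"pe":37,"z":22}
After op 16 (add /ob 57): {"ob":57,"pe":37,"z":22}
After op 17 (replace /z 36): {"ob":57,"pe":37,"z":36}
After op 18 (add /t 7): {"ob":57,"pe":37,"t":7,"z":36}
After op 19 (replace /pe 69): {"ob":57,"pe":69,"t":7,"z":36}
After op 20 (replace /t 91): {"ob":57,"pe":69,"t":91,"z":36}
After op 21 (replace /t 40): {"ob":57,"pe":69,"t":40,"z":36}
After op 22 (replace /z 72): {"ob":57,"pe":69,"t":40,"z":72}
Size at the root: 4

Answer: 4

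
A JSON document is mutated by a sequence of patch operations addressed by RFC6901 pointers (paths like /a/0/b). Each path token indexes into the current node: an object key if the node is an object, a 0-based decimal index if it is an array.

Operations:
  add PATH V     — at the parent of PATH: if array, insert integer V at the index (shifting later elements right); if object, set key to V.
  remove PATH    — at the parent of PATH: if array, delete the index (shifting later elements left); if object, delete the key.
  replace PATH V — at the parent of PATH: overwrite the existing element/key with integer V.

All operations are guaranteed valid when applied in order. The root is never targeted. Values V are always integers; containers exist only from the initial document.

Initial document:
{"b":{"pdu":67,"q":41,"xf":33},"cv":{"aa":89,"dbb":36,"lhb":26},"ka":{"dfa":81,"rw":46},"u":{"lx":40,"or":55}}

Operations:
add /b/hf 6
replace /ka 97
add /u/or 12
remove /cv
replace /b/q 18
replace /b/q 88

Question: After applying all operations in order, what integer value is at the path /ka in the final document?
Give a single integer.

After op 1 (add /b/hf 6): {"b":{"hf":6,"pdu":67,"q":41,"xf":33},"cv":{"aa":89,"dbb":36,"lhb":26},"ka":{"dfa":81,"rw":46},"u":{"lx":40,"or":55}}
After op 2 (replace /ka 97): {"b":{"hf":6,"pdu":67,"q":41,"xf":33},"cv":{"aa":89,"dbb":36,"lhb":26},"ka":97,"u":{"lx":40,"or":55}}
After op 3 (add /u/or 12): {"b":{"hf":6,"pdu":67,"q":41,"xf":33},"cv":{"aa":89,"dbb":36,"lhb":26},"ka":97,"u":{"lx":40,"or":12}}
After op 4 (remove /cv): {"b":{"hf":6,"pdu":67,"q":41,"xf":33},"ka":97,"u":{"lx":40,"or":12}}
After op 5 (replace /b/q 18): {"b":{"hf":6,"pdu":67,"q":18,"xf":33},"ka":97,"u":{"lx":40,"or":12}}
After op 6 (replace /b/q 88): {"b":{"hf":6,"pdu":67,"q":88,"xf":33},"ka":97,"u":{"lx":40,"or":12}}
Value at /ka: 97

Answer: 97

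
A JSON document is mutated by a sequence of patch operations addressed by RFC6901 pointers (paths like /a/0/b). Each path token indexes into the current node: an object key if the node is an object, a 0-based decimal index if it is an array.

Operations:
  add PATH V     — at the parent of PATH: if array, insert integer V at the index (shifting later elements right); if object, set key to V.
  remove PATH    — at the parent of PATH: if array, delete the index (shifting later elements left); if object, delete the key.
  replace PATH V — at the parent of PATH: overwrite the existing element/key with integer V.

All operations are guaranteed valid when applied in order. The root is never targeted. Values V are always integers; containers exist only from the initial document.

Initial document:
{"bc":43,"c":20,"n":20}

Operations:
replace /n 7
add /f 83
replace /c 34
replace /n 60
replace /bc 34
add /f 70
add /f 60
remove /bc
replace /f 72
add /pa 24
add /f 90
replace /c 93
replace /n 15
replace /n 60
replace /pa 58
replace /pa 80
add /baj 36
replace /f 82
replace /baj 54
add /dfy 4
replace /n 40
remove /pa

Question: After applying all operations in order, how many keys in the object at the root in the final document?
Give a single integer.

Answer: 5

Derivation:
After op 1 (replace /n 7): {"bc":43,"c":20,"n":7}
After op 2 (add /f 83): {"bc":43,"c":20,"f":83,"n":7}
After op 3 (replace /c 34): {"bc":43,"c":34,"f":83,"n":7}
After op 4 (replace /n 60): {"bc":43,"c":34,"f":83,"n":60}
After op 5 (replace /bc 34): {"bc":34,"c":34,"f":83,"n":60}
After op 6 (add /f 70): {"bc":34,"c":34,"f":70,"n":60}
After op 7 (add /f 60): {"bc":34,"c":34,"f":60,"n":60}
After op 8 (remove /bc): {"c":34,"f":60,"n":60}
After op 9 (replace /f 72): {"c":34,"f":72,"n":60}
After op 10 (add /pa 24): {"c":34,"f":72,"n":60,"pa":24}
After op 11 (add /f 90): {"c":34,"f":90,"n":60,"pa":24}
After op 12 (replace /c 93): {"c":93,"f":90,"n":60,"pa":24}
After op 13 (replace /n 15): {"c":93,"f":90,"n":15,"pa":24}
After op 14 (replace /n 60): {"c":93,"f":90,"n":60,"pa":24}
After op 15 (replace /pa 58): {"c":93,"f":90,"n":60,"pa":58}
After op 16 (replace /pa 80): {"c":93,"f":90,"n":60,"pa":80}
After op 17 (add /baj 36): {"baj":36,"c":93,"f":90,"n":60,"pa":80}
After op 18 (replace /f 82): {"baj":36,"c":93,"f":82,"n":60,"pa":80}
After op 19 (replace /baj 54): {"baj":54,"c":93,"f":82,"n":60,"pa":80}
After op 20 (add /dfy 4): {"baj":54,"c":93,"dfy":4,"f":82,"n":60,"pa":80}
After op 21 (replace /n 40): {"baj":54,"c":93,"dfy":4,"f":82,"n":40,"pa":80}
After op 22 (remove /pa): {"baj":54,"c":93,"dfy":4,"f":82,"n":40}
Size at the root: 5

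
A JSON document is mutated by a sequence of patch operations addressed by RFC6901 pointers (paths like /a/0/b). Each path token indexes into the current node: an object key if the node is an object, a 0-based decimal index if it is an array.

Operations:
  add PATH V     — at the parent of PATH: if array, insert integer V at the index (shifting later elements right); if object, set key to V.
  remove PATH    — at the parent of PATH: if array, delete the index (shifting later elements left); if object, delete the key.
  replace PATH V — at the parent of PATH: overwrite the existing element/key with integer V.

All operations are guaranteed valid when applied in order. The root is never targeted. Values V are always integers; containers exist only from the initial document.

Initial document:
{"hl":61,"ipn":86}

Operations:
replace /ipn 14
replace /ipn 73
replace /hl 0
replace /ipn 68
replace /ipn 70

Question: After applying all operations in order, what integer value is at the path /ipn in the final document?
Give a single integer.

After op 1 (replace /ipn 14): {"hl":61,"ipn":14}
After op 2 (replace /ipn 73): {"hl":61,"ipn":73}
After op 3 (replace /hl 0): {"hl":0,"ipn":73}
After op 4 (replace /ipn 68): {"hl":0,"ipn":68}
After op 5 (replace /ipn 70): {"hl":0,"ipn":70}
Value at /ipn: 70

Answer: 70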